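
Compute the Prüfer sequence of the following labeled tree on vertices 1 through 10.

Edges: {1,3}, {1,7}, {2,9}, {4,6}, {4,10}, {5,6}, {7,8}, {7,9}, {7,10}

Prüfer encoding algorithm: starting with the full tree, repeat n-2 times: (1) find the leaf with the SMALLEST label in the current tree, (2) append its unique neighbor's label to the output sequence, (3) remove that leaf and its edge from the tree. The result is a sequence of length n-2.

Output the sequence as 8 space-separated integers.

Answer: 9 1 7 6 4 10 7 7

Derivation:
Step 1: leaves = {2,3,5,8}. Remove smallest leaf 2, emit neighbor 9.
Step 2: leaves = {3,5,8,9}. Remove smallest leaf 3, emit neighbor 1.
Step 3: leaves = {1,5,8,9}. Remove smallest leaf 1, emit neighbor 7.
Step 4: leaves = {5,8,9}. Remove smallest leaf 5, emit neighbor 6.
Step 5: leaves = {6,8,9}. Remove smallest leaf 6, emit neighbor 4.
Step 6: leaves = {4,8,9}. Remove smallest leaf 4, emit neighbor 10.
Step 7: leaves = {8,9,10}. Remove smallest leaf 8, emit neighbor 7.
Step 8: leaves = {9,10}. Remove smallest leaf 9, emit neighbor 7.
Done: 2 vertices remain (7, 10). Sequence = [9 1 7 6 4 10 7 7]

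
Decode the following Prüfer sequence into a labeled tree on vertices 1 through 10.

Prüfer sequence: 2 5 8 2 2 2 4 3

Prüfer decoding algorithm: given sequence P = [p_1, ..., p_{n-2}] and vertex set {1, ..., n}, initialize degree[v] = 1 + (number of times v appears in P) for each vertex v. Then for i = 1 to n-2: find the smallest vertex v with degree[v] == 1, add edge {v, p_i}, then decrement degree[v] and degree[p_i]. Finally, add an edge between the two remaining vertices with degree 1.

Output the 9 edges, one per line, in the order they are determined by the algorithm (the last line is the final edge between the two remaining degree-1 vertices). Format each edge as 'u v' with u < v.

Answer: 1 2
5 6
5 8
2 7
2 8
2 9
2 4
3 4
3 10

Derivation:
Initial degrees: {1:1, 2:5, 3:2, 4:2, 5:2, 6:1, 7:1, 8:2, 9:1, 10:1}
Step 1: smallest deg-1 vertex = 1, p_1 = 2. Add edge {1,2}. Now deg[1]=0, deg[2]=4.
Step 2: smallest deg-1 vertex = 6, p_2 = 5. Add edge {5,6}. Now deg[6]=0, deg[5]=1.
Step 3: smallest deg-1 vertex = 5, p_3 = 8. Add edge {5,8}. Now deg[5]=0, deg[8]=1.
Step 4: smallest deg-1 vertex = 7, p_4 = 2. Add edge {2,7}. Now deg[7]=0, deg[2]=3.
Step 5: smallest deg-1 vertex = 8, p_5 = 2. Add edge {2,8}. Now deg[8]=0, deg[2]=2.
Step 6: smallest deg-1 vertex = 9, p_6 = 2. Add edge {2,9}. Now deg[9]=0, deg[2]=1.
Step 7: smallest deg-1 vertex = 2, p_7 = 4. Add edge {2,4}. Now deg[2]=0, deg[4]=1.
Step 8: smallest deg-1 vertex = 4, p_8 = 3. Add edge {3,4}. Now deg[4]=0, deg[3]=1.
Final: two remaining deg-1 vertices are 3, 10. Add edge {3,10}.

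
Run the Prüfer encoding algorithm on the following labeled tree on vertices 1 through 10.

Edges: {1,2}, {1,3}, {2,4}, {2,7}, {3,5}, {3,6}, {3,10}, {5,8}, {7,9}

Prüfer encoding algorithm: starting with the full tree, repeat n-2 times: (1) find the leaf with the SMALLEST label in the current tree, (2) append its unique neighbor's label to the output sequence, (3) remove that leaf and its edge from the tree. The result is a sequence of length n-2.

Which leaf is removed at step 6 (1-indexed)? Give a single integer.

Answer: 7

Derivation:
Step 1: current leaves = {4,6,8,9,10}. Remove leaf 4 (neighbor: 2).
Step 2: current leaves = {6,8,9,10}. Remove leaf 6 (neighbor: 3).
Step 3: current leaves = {8,9,10}. Remove leaf 8 (neighbor: 5).
Step 4: current leaves = {5,9,10}. Remove leaf 5 (neighbor: 3).
Step 5: current leaves = {9,10}. Remove leaf 9 (neighbor: 7).
Step 6: current leaves = {7,10}. Remove leaf 7 (neighbor: 2).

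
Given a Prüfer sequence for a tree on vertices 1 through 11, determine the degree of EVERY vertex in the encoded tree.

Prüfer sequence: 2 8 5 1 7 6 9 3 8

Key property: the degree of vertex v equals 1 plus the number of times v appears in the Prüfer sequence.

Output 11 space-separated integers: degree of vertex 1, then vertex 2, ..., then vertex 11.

p_1 = 2: count[2] becomes 1
p_2 = 8: count[8] becomes 1
p_3 = 5: count[5] becomes 1
p_4 = 1: count[1] becomes 1
p_5 = 7: count[7] becomes 1
p_6 = 6: count[6] becomes 1
p_7 = 9: count[9] becomes 1
p_8 = 3: count[3] becomes 1
p_9 = 8: count[8] becomes 2
Degrees (1 + count): deg[1]=1+1=2, deg[2]=1+1=2, deg[3]=1+1=2, deg[4]=1+0=1, deg[5]=1+1=2, deg[6]=1+1=2, deg[7]=1+1=2, deg[8]=1+2=3, deg[9]=1+1=2, deg[10]=1+0=1, deg[11]=1+0=1

Answer: 2 2 2 1 2 2 2 3 2 1 1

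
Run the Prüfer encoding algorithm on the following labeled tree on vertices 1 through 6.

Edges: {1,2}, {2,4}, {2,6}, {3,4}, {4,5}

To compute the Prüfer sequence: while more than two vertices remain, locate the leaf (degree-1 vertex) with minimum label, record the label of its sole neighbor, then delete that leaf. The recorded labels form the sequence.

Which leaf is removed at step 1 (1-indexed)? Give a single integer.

Step 1: current leaves = {1,3,5,6}. Remove leaf 1 (neighbor: 2).

Answer: 1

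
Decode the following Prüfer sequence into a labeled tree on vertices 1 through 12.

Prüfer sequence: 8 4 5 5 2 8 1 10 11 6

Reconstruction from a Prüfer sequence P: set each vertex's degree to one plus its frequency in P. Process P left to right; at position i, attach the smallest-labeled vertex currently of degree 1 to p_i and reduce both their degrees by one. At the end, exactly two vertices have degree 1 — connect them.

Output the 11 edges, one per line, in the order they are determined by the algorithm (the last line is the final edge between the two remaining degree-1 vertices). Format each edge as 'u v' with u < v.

Answer: 3 8
4 7
4 5
5 9
2 5
2 8
1 8
1 10
10 11
6 11
6 12

Derivation:
Initial degrees: {1:2, 2:2, 3:1, 4:2, 5:3, 6:2, 7:1, 8:3, 9:1, 10:2, 11:2, 12:1}
Step 1: smallest deg-1 vertex = 3, p_1 = 8. Add edge {3,8}. Now deg[3]=0, deg[8]=2.
Step 2: smallest deg-1 vertex = 7, p_2 = 4. Add edge {4,7}. Now deg[7]=0, deg[4]=1.
Step 3: smallest deg-1 vertex = 4, p_3 = 5. Add edge {4,5}. Now deg[4]=0, deg[5]=2.
Step 4: smallest deg-1 vertex = 9, p_4 = 5. Add edge {5,9}. Now deg[9]=0, deg[5]=1.
Step 5: smallest deg-1 vertex = 5, p_5 = 2. Add edge {2,5}. Now deg[5]=0, deg[2]=1.
Step 6: smallest deg-1 vertex = 2, p_6 = 8. Add edge {2,8}. Now deg[2]=0, deg[8]=1.
Step 7: smallest deg-1 vertex = 8, p_7 = 1. Add edge {1,8}. Now deg[8]=0, deg[1]=1.
Step 8: smallest deg-1 vertex = 1, p_8 = 10. Add edge {1,10}. Now deg[1]=0, deg[10]=1.
Step 9: smallest deg-1 vertex = 10, p_9 = 11. Add edge {10,11}. Now deg[10]=0, deg[11]=1.
Step 10: smallest deg-1 vertex = 11, p_10 = 6. Add edge {6,11}. Now deg[11]=0, deg[6]=1.
Final: two remaining deg-1 vertices are 6, 12. Add edge {6,12}.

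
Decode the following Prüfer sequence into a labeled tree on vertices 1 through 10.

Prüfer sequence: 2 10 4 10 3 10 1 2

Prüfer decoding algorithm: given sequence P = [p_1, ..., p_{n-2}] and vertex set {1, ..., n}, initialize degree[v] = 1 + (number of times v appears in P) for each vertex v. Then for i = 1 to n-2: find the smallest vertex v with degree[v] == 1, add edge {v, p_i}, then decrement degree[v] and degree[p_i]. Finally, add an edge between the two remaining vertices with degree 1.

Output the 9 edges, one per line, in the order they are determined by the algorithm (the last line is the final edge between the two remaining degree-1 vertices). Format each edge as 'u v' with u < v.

Initial degrees: {1:2, 2:3, 3:2, 4:2, 5:1, 6:1, 7:1, 8:1, 9:1, 10:4}
Step 1: smallest deg-1 vertex = 5, p_1 = 2. Add edge {2,5}. Now deg[5]=0, deg[2]=2.
Step 2: smallest deg-1 vertex = 6, p_2 = 10. Add edge {6,10}. Now deg[6]=0, deg[10]=3.
Step 3: smallest deg-1 vertex = 7, p_3 = 4. Add edge {4,7}. Now deg[7]=0, deg[4]=1.
Step 4: smallest deg-1 vertex = 4, p_4 = 10. Add edge {4,10}. Now deg[4]=0, deg[10]=2.
Step 5: smallest deg-1 vertex = 8, p_5 = 3. Add edge {3,8}. Now deg[8]=0, deg[3]=1.
Step 6: smallest deg-1 vertex = 3, p_6 = 10. Add edge {3,10}. Now deg[3]=0, deg[10]=1.
Step 7: smallest deg-1 vertex = 9, p_7 = 1. Add edge {1,9}. Now deg[9]=0, deg[1]=1.
Step 8: smallest deg-1 vertex = 1, p_8 = 2. Add edge {1,2}. Now deg[1]=0, deg[2]=1.
Final: two remaining deg-1 vertices are 2, 10. Add edge {2,10}.

Answer: 2 5
6 10
4 7
4 10
3 8
3 10
1 9
1 2
2 10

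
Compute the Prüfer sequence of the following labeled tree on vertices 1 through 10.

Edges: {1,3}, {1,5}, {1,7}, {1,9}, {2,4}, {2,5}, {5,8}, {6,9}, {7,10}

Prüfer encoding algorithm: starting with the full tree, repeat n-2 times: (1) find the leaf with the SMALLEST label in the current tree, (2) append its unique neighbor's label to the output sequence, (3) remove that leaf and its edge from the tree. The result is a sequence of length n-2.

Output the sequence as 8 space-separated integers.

Step 1: leaves = {3,4,6,8,10}. Remove smallest leaf 3, emit neighbor 1.
Step 2: leaves = {4,6,8,10}. Remove smallest leaf 4, emit neighbor 2.
Step 3: leaves = {2,6,8,10}. Remove smallest leaf 2, emit neighbor 5.
Step 4: leaves = {6,8,10}. Remove smallest leaf 6, emit neighbor 9.
Step 5: leaves = {8,9,10}. Remove smallest leaf 8, emit neighbor 5.
Step 6: leaves = {5,9,10}. Remove smallest leaf 5, emit neighbor 1.
Step 7: leaves = {9,10}. Remove smallest leaf 9, emit neighbor 1.
Step 8: leaves = {1,10}. Remove smallest leaf 1, emit neighbor 7.
Done: 2 vertices remain (7, 10). Sequence = [1 2 5 9 5 1 1 7]

Answer: 1 2 5 9 5 1 1 7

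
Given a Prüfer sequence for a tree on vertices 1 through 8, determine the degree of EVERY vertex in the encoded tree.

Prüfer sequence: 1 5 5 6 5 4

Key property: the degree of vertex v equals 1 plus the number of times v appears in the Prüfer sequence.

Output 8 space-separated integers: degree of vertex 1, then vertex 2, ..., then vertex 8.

p_1 = 1: count[1] becomes 1
p_2 = 5: count[5] becomes 1
p_3 = 5: count[5] becomes 2
p_4 = 6: count[6] becomes 1
p_5 = 5: count[5] becomes 3
p_6 = 4: count[4] becomes 1
Degrees (1 + count): deg[1]=1+1=2, deg[2]=1+0=1, deg[3]=1+0=1, deg[4]=1+1=2, deg[5]=1+3=4, deg[6]=1+1=2, deg[7]=1+0=1, deg[8]=1+0=1

Answer: 2 1 1 2 4 2 1 1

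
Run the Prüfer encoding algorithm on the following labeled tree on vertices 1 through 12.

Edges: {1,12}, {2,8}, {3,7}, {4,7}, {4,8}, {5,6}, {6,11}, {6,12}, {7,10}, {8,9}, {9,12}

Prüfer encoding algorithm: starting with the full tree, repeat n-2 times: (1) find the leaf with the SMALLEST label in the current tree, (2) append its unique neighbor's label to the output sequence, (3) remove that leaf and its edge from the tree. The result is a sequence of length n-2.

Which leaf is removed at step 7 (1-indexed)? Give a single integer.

Step 1: current leaves = {1,2,3,5,10,11}. Remove leaf 1 (neighbor: 12).
Step 2: current leaves = {2,3,5,10,11}. Remove leaf 2 (neighbor: 8).
Step 3: current leaves = {3,5,10,11}. Remove leaf 3 (neighbor: 7).
Step 4: current leaves = {5,10,11}. Remove leaf 5 (neighbor: 6).
Step 5: current leaves = {10,11}. Remove leaf 10 (neighbor: 7).
Step 6: current leaves = {7,11}. Remove leaf 7 (neighbor: 4).
Step 7: current leaves = {4,11}. Remove leaf 4 (neighbor: 8).

Answer: 4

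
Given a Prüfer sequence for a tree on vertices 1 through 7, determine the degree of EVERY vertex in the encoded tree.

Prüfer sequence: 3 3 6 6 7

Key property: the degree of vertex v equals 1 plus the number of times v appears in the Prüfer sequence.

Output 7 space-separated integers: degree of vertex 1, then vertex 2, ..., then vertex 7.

p_1 = 3: count[3] becomes 1
p_2 = 3: count[3] becomes 2
p_3 = 6: count[6] becomes 1
p_4 = 6: count[6] becomes 2
p_5 = 7: count[7] becomes 1
Degrees (1 + count): deg[1]=1+0=1, deg[2]=1+0=1, deg[3]=1+2=3, deg[4]=1+0=1, deg[5]=1+0=1, deg[6]=1+2=3, deg[7]=1+1=2

Answer: 1 1 3 1 1 3 2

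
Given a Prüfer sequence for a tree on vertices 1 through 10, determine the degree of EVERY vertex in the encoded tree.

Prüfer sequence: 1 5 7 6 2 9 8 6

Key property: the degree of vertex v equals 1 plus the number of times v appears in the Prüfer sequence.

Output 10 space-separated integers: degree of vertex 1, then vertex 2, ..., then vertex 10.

Answer: 2 2 1 1 2 3 2 2 2 1

Derivation:
p_1 = 1: count[1] becomes 1
p_2 = 5: count[5] becomes 1
p_3 = 7: count[7] becomes 1
p_4 = 6: count[6] becomes 1
p_5 = 2: count[2] becomes 1
p_6 = 9: count[9] becomes 1
p_7 = 8: count[8] becomes 1
p_8 = 6: count[6] becomes 2
Degrees (1 + count): deg[1]=1+1=2, deg[2]=1+1=2, deg[3]=1+0=1, deg[4]=1+0=1, deg[5]=1+1=2, deg[6]=1+2=3, deg[7]=1+1=2, deg[8]=1+1=2, deg[9]=1+1=2, deg[10]=1+0=1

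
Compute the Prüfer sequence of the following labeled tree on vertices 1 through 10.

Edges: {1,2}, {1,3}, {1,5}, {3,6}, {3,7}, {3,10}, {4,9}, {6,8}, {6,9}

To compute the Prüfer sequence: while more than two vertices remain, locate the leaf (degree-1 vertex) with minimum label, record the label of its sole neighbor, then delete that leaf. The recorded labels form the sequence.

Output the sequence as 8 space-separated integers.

Step 1: leaves = {2,4,5,7,8,10}. Remove smallest leaf 2, emit neighbor 1.
Step 2: leaves = {4,5,7,8,10}. Remove smallest leaf 4, emit neighbor 9.
Step 3: leaves = {5,7,8,9,10}. Remove smallest leaf 5, emit neighbor 1.
Step 4: leaves = {1,7,8,9,10}. Remove smallest leaf 1, emit neighbor 3.
Step 5: leaves = {7,8,9,10}. Remove smallest leaf 7, emit neighbor 3.
Step 6: leaves = {8,9,10}. Remove smallest leaf 8, emit neighbor 6.
Step 7: leaves = {9,10}. Remove smallest leaf 9, emit neighbor 6.
Step 8: leaves = {6,10}. Remove smallest leaf 6, emit neighbor 3.
Done: 2 vertices remain (3, 10). Sequence = [1 9 1 3 3 6 6 3]

Answer: 1 9 1 3 3 6 6 3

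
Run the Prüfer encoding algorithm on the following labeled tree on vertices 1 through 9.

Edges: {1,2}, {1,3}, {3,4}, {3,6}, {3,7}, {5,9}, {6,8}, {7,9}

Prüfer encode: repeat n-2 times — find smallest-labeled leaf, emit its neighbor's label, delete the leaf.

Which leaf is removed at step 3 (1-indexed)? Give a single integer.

Step 1: current leaves = {2,4,5,8}. Remove leaf 2 (neighbor: 1).
Step 2: current leaves = {1,4,5,8}. Remove leaf 1 (neighbor: 3).
Step 3: current leaves = {4,5,8}. Remove leaf 4 (neighbor: 3).

Answer: 4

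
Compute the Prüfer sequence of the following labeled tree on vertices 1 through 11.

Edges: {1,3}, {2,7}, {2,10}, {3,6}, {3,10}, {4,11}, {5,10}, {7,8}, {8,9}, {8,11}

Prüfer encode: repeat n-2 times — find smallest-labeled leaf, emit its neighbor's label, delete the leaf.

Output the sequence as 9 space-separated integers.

Answer: 3 11 10 3 10 8 2 7 8

Derivation:
Step 1: leaves = {1,4,5,6,9}. Remove smallest leaf 1, emit neighbor 3.
Step 2: leaves = {4,5,6,9}. Remove smallest leaf 4, emit neighbor 11.
Step 3: leaves = {5,6,9,11}. Remove smallest leaf 5, emit neighbor 10.
Step 4: leaves = {6,9,11}. Remove smallest leaf 6, emit neighbor 3.
Step 5: leaves = {3,9,11}. Remove smallest leaf 3, emit neighbor 10.
Step 6: leaves = {9,10,11}. Remove smallest leaf 9, emit neighbor 8.
Step 7: leaves = {10,11}. Remove smallest leaf 10, emit neighbor 2.
Step 8: leaves = {2,11}. Remove smallest leaf 2, emit neighbor 7.
Step 9: leaves = {7,11}. Remove smallest leaf 7, emit neighbor 8.
Done: 2 vertices remain (8, 11). Sequence = [3 11 10 3 10 8 2 7 8]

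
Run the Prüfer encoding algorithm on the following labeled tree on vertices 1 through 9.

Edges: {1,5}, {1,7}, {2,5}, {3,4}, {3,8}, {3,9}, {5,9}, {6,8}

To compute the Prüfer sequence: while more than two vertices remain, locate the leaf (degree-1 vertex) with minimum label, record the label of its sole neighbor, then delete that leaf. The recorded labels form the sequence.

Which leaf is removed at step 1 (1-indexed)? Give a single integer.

Answer: 2

Derivation:
Step 1: current leaves = {2,4,6,7}. Remove leaf 2 (neighbor: 5).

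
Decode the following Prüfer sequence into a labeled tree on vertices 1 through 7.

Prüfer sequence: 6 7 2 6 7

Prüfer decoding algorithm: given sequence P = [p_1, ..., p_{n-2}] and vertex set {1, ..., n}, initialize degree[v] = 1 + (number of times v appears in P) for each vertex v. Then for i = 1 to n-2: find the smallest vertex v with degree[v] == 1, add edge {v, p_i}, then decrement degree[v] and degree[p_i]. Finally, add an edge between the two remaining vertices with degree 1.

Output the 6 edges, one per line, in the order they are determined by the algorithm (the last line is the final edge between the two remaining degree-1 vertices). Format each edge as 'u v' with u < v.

Answer: 1 6
3 7
2 4
2 6
5 7
6 7

Derivation:
Initial degrees: {1:1, 2:2, 3:1, 4:1, 5:1, 6:3, 7:3}
Step 1: smallest deg-1 vertex = 1, p_1 = 6. Add edge {1,6}. Now deg[1]=0, deg[6]=2.
Step 2: smallest deg-1 vertex = 3, p_2 = 7. Add edge {3,7}. Now deg[3]=0, deg[7]=2.
Step 3: smallest deg-1 vertex = 4, p_3 = 2. Add edge {2,4}. Now deg[4]=0, deg[2]=1.
Step 4: smallest deg-1 vertex = 2, p_4 = 6. Add edge {2,6}. Now deg[2]=0, deg[6]=1.
Step 5: smallest deg-1 vertex = 5, p_5 = 7. Add edge {5,7}. Now deg[5]=0, deg[7]=1.
Final: two remaining deg-1 vertices are 6, 7. Add edge {6,7}.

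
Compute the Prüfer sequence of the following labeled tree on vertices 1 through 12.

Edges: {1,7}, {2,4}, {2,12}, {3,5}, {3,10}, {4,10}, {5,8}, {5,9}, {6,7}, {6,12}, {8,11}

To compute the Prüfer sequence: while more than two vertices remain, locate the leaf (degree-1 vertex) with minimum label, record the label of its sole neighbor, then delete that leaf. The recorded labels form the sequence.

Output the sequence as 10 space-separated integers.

Answer: 7 6 12 5 8 5 3 10 4 2

Derivation:
Step 1: leaves = {1,9,11}. Remove smallest leaf 1, emit neighbor 7.
Step 2: leaves = {7,9,11}. Remove smallest leaf 7, emit neighbor 6.
Step 3: leaves = {6,9,11}. Remove smallest leaf 6, emit neighbor 12.
Step 4: leaves = {9,11,12}. Remove smallest leaf 9, emit neighbor 5.
Step 5: leaves = {11,12}. Remove smallest leaf 11, emit neighbor 8.
Step 6: leaves = {8,12}. Remove smallest leaf 8, emit neighbor 5.
Step 7: leaves = {5,12}. Remove smallest leaf 5, emit neighbor 3.
Step 8: leaves = {3,12}. Remove smallest leaf 3, emit neighbor 10.
Step 9: leaves = {10,12}. Remove smallest leaf 10, emit neighbor 4.
Step 10: leaves = {4,12}. Remove smallest leaf 4, emit neighbor 2.
Done: 2 vertices remain (2, 12). Sequence = [7 6 12 5 8 5 3 10 4 2]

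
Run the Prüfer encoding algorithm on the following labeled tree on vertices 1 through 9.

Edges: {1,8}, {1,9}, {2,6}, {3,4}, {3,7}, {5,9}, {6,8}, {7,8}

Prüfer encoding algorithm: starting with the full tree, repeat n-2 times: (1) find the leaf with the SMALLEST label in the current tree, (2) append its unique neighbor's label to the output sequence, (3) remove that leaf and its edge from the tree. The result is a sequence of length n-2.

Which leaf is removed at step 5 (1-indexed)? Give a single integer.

Answer: 6

Derivation:
Step 1: current leaves = {2,4,5}. Remove leaf 2 (neighbor: 6).
Step 2: current leaves = {4,5,6}. Remove leaf 4 (neighbor: 3).
Step 3: current leaves = {3,5,6}. Remove leaf 3 (neighbor: 7).
Step 4: current leaves = {5,6,7}. Remove leaf 5 (neighbor: 9).
Step 5: current leaves = {6,7,9}. Remove leaf 6 (neighbor: 8).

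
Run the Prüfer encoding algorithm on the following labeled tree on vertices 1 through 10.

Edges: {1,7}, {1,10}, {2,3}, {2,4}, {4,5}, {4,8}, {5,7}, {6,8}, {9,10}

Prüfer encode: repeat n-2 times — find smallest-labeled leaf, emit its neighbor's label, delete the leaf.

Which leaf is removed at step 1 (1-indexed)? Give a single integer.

Answer: 3

Derivation:
Step 1: current leaves = {3,6,9}. Remove leaf 3 (neighbor: 2).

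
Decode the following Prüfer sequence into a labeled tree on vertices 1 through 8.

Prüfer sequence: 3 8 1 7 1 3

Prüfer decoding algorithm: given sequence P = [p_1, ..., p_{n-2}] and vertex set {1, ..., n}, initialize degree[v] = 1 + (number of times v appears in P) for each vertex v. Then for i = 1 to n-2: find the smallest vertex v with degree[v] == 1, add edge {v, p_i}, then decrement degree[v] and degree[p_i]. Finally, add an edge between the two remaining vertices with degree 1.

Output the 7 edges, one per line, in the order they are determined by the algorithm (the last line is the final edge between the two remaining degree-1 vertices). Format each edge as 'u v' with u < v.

Answer: 2 3
4 8
1 5
6 7
1 7
1 3
3 8

Derivation:
Initial degrees: {1:3, 2:1, 3:3, 4:1, 5:1, 6:1, 7:2, 8:2}
Step 1: smallest deg-1 vertex = 2, p_1 = 3. Add edge {2,3}. Now deg[2]=0, deg[3]=2.
Step 2: smallest deg-1 vertex = 4, p_2 = 8. Add edge {4,8}. Now deg[4]=0, deg[8]=1.
Step 3: smallest deg-1 vertex = 5, p_3 = 1. Add edge {1,5}. Now deg[5]=0, deg[1]=2.
Step 4: smallest deg-1 vertex = 6, p_4 = 7. Add edge {6,7}. Now deg[6]=0, deg[7]=1.
Step 5: smallest deg-1 vertex = 7, p_5 = 1. Add edge {1,7}. Now deg[7]=0, deg[1]=1.
Step 6: smallest deg-1 vertex = 1, p_6 = 3. Add edge {1,3}. Now deg[1]=0, deg[3]=1.
Final: two remaining deg-1 vertices are 3, 8. Add edge {3,8}.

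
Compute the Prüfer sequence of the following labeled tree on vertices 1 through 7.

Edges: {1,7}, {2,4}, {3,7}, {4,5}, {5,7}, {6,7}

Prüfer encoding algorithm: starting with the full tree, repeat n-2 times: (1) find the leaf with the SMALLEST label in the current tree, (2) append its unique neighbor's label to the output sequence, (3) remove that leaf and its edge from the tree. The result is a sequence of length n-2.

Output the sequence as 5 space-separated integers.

Step 1: leaves = {1,2,3,6}. Remove smallest leaf 1, emit neighbor 7.
Step 2: leaves = {2,3,6}. Remove smallest leaf 2, emit neighbor 4.
Step 3: leaves = {3,4,6}. Remove smallest leaf 3, emit neighbor 7.
Step 4: leaves = {4,6}. Remove smallest leaf 4, emit neighbor 5.
Step 5: leaves = {5,6}. Remove smallest leaf 5, emit neighbor 7.
Done: 2 vertices remain (6, 7). Sequence = [7 4 7 5 7]

Answer: 7 4 7 5 7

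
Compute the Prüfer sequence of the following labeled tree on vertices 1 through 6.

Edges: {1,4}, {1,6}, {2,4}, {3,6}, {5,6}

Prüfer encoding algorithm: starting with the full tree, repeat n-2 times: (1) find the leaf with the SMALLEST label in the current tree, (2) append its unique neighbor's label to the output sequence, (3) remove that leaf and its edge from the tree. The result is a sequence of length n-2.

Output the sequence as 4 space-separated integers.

Answer: 4 6 1 6

Derivation:
Step 1: leaves = {2,3,5}. Remove smallest leaf 2, emit neighbor 4.
Step 2: leaves = {3,4,5}. Remove smallest leaf 3, emit neighbor 6.
Step 3: leaves = {4,5}. Remove smallest leaf 4, emit neighbor 1.
Step 4: leaves = {1,5}. Remove smallest leaf 1, emit neighbor 6.
Done: 2 vertices remain (5, 6). Sequence = [4 6 1 6]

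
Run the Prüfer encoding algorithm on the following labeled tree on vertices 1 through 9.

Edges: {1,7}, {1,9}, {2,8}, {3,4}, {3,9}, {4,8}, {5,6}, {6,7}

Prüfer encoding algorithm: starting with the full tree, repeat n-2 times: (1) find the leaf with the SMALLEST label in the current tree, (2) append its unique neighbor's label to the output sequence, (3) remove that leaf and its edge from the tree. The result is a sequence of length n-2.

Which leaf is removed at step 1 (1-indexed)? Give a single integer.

Step 1: current leaves = {2,5}. Remove leaf 2 (neighbor: 8).

Answer: 2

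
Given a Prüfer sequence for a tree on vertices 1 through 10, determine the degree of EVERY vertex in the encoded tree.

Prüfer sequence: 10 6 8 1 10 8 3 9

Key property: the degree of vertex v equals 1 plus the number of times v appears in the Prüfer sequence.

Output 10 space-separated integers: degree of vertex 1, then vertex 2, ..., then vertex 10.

Answer: 2 1 2 1 1 2 1 3 2 3

Derivation:
p_1 = 10: count[10] becomes 1
p_2 = 6: count[6] becomes 1
p_3 = 8: count[8] becomes 1
p_4 = 1: count[1] becomes 1
p_5 = 10: count[10] becomes 2
p_6 = 8: count[8] becomes 2
p_7 = 3: count[3] becomes 1
p_8 = 9: count[9] becomes 1
Degrees (1 + count): deg[1]=1+1=2, deg[2]=1+0=1, deg[3]=1+1=2, deg[4]=1+0=1, deg[5]=1+0=1, deg[6]=1+1=2, deg[7]=1+0=1, deg[8]=1+2=3, deg[9]=1+1=2, deg[10]=1+2=3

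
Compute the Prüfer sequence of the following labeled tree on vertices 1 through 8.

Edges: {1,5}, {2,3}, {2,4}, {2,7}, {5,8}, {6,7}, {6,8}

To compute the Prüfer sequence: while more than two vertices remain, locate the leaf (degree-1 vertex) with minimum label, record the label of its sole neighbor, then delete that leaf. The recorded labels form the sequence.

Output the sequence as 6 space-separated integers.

Step 1: leaves = {1,3,4}. Remove smallest leaf 1, emit neighbor 5.
Step 2: leaves = {3,4,5}. Remove smallest leaf 3, emit neighbor 2.
Step 3: leaves = {4,5}. Remove smallest leaf 4, emit neighbor 2.
Step 4: leaves = {2,5}. Remove smallest leaf 2, emit neighbor 7.
Step 5: leaves = {5,7}. Remove smallest leaf 5, emit neighbor 8.
Step 6: leaves = {7,8}. Remove smallest leaf 7, emit neighbor 6.
Done: 2 vertices remain (6, 8). Sequence = [5 2 2 7 8 6]

Answer: 5 2 2 7 8 6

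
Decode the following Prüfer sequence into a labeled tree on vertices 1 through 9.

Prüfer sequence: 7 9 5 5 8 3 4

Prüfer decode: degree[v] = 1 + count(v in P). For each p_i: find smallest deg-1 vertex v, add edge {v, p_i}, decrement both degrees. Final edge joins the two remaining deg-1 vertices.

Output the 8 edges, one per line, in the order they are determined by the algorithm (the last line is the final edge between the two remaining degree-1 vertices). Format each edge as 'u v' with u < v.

Initial degrees: {1:1, 2:1, 3:2, 4:2, 5:3, 6:1, 7:2, 8:2, 9:2}
Step 1: smallest deg-1 vertex = 1, p_1 = 7. Add edge {1,7}. Now deg[1]=0, deg[7]=1.
Step 2: smallest deg-1 vertex = 2, p_2 = 9. Add edge {2,9}. Now deg[2]=0, deg[9]=1.
Step 3: smallest deg-1 vertex = 6, p_3 = 5. Add edge {5,6}. Now deg[6]=0, deg[5]=2.
Step 4: smallest deg-1 vertex = 7, p_4 = 5. Add edge {5,7}. Now deg[7]=0, deg[5]=1.
Step 5: smallest deg-1 vertex = 5, p_5 = 8. Add edge {5,8}. Now deg[5]=0, deg[8]=1.
Step 6: smallest deg-1 vertex = 8, p_6 = 3. Add edge {3,8}. Now deg[8]=0, deg[3]=1.
Step 7: smallest deg-1 vertex = 3, p_7 = 4. Add edge {3,4}. Now deg[3]=0, deg[4]=1.
Final: two remaining deg-1 vertices are 4, 9. Add edge {4,9}.

Answer: 1 7
2 9
5 6
5 7
5 8
3 8
3 4
4 9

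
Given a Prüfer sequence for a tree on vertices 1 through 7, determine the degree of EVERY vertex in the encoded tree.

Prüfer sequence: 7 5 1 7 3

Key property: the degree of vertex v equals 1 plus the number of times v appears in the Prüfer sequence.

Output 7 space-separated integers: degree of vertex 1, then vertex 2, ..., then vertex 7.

Answer: 2 1 2 1 2 1 3

Derivation:
p_1 = 7: count[7] becomes 1
p_2 = 5: count[5] becomes 1
p_3 = 1: count[1] becomes 1
p_4 = 7: count[7] becomes 2
p_5 = 3: count[3] becomes 1
Degrees (1 + count): deg[1]=1+1=2, deg[2]=1+0=1, deg[3]=1+1=2, deg[4]=1+0=1, deg[5]=1+1=2, deg[6]=1+0=1, deg[7]=1+2=3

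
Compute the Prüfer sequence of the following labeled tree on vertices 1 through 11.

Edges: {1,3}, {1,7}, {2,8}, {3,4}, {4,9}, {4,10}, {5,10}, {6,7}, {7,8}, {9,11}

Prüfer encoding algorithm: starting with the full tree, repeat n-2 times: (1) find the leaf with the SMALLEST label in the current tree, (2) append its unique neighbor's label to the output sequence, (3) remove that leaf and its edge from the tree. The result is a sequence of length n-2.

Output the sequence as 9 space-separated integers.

Step 1: leaves = {2,5,6,11}. Remove smallest leaf 2, emit neighbor 8.
Step 2: leaves = {5,6,8,11}. Remove smallest leaf 5, emit neighbor 10.
Step 3: leaves = {6,8,10,11}. Remove smallest leaf 6, emit neighbor 7.
Step 4: leaves = {8,10,11}. Remove smallest leaf 8, emit neighbor 7.
Step 5: leaves = {7,10,11}. Remove smallest leaf 7, emit neighbor 1.
Step 6: leaves = {1,10,11}. Remove smallest leaf 1, emit neighbor 3.
Step 7: leaves = {3,10,11}. Remove smallest leaf 3, emit neighbor 4.
Step 8: leaves = {10,11}. Remove smallest leaf 10, emit neighbor 4.
Step 9: leaves = {4,11}. Remove smallest leaf 4, emit neighbor 9.
Done: 2 vertices remain (9, 11). Sequence = [8 10 7 7 1 3 4 4 9]

Answer: 8 10 7 7 1 3 4 4 9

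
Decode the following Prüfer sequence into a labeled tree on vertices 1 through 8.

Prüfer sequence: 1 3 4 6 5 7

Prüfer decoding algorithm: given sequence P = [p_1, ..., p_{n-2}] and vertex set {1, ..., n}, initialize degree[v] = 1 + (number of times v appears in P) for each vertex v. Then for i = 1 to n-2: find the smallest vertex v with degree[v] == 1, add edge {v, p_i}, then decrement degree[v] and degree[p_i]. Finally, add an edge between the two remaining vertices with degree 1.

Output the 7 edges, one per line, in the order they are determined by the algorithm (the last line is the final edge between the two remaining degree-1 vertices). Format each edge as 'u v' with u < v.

Answer: 1 2
1 3
3 4
4 6
5 6
5 7
7 8

Derivation:
Initial degrees: {1:2, 2:1, 3:2, 4:2, 5:2, 6:2, 7:2, 8:1}
Step 1: smallest deg-1 vertex = 2, p_1 = 1. Add edge {1,2}. Now deg[2]=0, deg[1]=1.
Step 2: smallest deg-1 vertex = 1, p_2 = 3. Add edge {1,3}. Now deg[1]=0, deg[3]=1.
Step 3: smallest deg-1 vertex = 3, p_3 = 4. Add edge {3,4}. Now deg[3]=0, deg[4]=1.
Step 4: smallest deg-1 vertex = 4, p_4 = 6. Add edge {4,6}. Now deg[4]=0, deg[6]=1.
Step 5: smallest deg-1 vertex = 6, p_5 = 5. Add edge {5,6}. Now deg[6]=0, deg[5]=1.
Step 6: smallest deg-1 vertex = 5, p_6 = 7. Add edge {5,7}. Now deg[5]=0, deg[7]=1.
Final: two remaining deg-1 vertices are 7, 8. Add edge {7,8}.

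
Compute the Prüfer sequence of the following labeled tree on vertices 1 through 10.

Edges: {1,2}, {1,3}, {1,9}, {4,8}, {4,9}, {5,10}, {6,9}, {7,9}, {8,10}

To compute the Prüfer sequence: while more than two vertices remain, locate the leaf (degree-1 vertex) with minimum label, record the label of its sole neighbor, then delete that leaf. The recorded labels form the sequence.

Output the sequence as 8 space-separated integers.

Answer: 1 1 9 10 9 9 4 8

Derivation:
Step 1: leaves = {2,3,5,6,7}. Remove smallest leaf 2, emit neighbor 1.
Step 2: leaves = {3,5,6,7}. Remove smallest leaf 3, emit neighbor 1.
Step 3: leaves = {1,5,6,7}. Remove smallest leaf 1, emit neighbor 9.
Step 4: leaves = {5,6,7}. Remove smallest leaf 5, emit neighbor 10.
Step 5: leaves = {6,7,10}. Remove smallest leaf 6, emit neighbor 9.
Step 6: leaves = {7,10}. Remove smallest leaf 7, emit neighbor 9.
Step 7: leaves = {9,10}. Remove smallest leaf 9, emit neighbor 4.
Step 8: leaves = {4,10}. Remove smallest leaf 4, emit neighbor 8.
Done: 2 vertices remain (8, 10). Sequence = [1 1 9 10 9 9 4 8]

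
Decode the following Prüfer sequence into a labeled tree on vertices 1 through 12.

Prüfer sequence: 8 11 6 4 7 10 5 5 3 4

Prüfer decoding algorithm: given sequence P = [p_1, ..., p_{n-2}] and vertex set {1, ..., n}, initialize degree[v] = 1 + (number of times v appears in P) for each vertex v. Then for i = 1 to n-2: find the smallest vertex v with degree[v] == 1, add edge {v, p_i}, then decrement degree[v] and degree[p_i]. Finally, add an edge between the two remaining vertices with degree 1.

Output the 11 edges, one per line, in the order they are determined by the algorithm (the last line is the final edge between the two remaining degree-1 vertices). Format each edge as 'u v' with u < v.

Initial degrees: {1:1, 2:1, 3:2, 4:3, 5:3, 6:2, 7:2, 8:2, 9:1, 10:2, 11:2, 12:1}
Step 1: smallest deg-1 vertex = 1, p_1 = 8. Add edge {1,8}. Now deg[1]=0, deg[8]=1.
Step 2: smallest deg-1 vertex = 2, p_2 = 11. Add edge {2,11}. Now deg[2]=0, deg[11]=1.
Step 3: smallest deg-1 vertex = 8, p_3 = 6. Add edge {6,8}. Now deg[8]=0, deg[6]=1.
Step 4: smallest deg-1 vertex = 6, p_4 = 4. Add edge {4,6}. Now deg[6]=0, deg[4]=2.
Step 5: smallest deg-1 vertex = 9, p_5 = 7. Add edge {7,9}. Now deg[9]=0, deg[7]=1.
Step 6: smallest deg-1 vertex = 7, p_6 = 10. Add edge {7,10}. Now deg[7]=0, deg[10]=1.
Step 7: smallest deg-1 vertex = 10, p_7 = 5. Add edge {5,10}. Now deg[10]=0, deg[5]=2.
Step 8: smallest deg-1 vertex = 11, p_8 = 5. Add edge {5,11}. Now deg[11]=0, deg[5]=1.
Step 9: smallest deg-1 vertex = 5, p_9 = 3. Add edge {3,5}. Now deg[5]=0, deg[3]=1.
Step 10: smallest deg-1 vertex = 3, p_10 = 4. Add edge {3,4}. Now deg[3]=0, deg[4]=1.
Final: two remaining deg-1 vertices are 4, 12. Add edge {4,12}.

Answer: 1 8
2 11
6 8
4 6
7 9
7 10
5 10
5 11
3 5
3 4
4 12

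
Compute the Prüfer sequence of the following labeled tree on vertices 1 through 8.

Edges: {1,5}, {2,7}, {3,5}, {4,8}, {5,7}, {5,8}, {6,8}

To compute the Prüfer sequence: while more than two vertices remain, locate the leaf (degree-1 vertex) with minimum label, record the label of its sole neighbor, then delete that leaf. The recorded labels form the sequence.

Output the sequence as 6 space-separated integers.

Answer: 5 7 5 8 8 5

Derivation:
Step 1: leaves = {1,2,3,4,6}. Remove smallest leaf 1, emit neighbor 5.
Step 2: leaves = {2,3,4,6}. Remove smallest leaf 2, emit neighbor 7.
Step 3: leaves = {3,4,6,7}. Remove smallest leaf 3, emit neighbor 5.
Step 4: leaves = {4,6,7}. Remove smallest leaf 4, emit neighbor 8.
Step 5: leaves = {6,7}. Remove smallest leaf 6, emit neighbor 8.
Step 6: leaves = {7,8}. Remove smallest leaf 7, emit neighbor 5.
Done: 2 vertices remain (5, 8). Sequence = [5 7 5 8 8 5]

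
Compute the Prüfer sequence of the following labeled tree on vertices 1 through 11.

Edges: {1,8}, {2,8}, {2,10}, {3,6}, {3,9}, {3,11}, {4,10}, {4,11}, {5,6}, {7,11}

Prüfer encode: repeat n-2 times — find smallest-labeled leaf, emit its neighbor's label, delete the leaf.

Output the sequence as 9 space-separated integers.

Step 1: leaves = {1,5,7,9}. Remove smallest leaf 1, emit neighbor 8.
Step 2: leaves = {5,7,8,9}. Remove smallest leaf 5, emit neighbor 6.
Step 3: leaves = {6,7,8,9}. Remove smallest leaf 6, emit neighbor 3.
Step 4: leaves = {7,8,9}. Remove smallest leaf 7, emit neighbor 11.
Step 5: leaves = {8,9}. Remove smallest leaf 8, emit neighbor 2.
Step 6: leaves = {2,9}. Remove smallest leaf 2, emit neighbor 10.
Step 7: leaves = {9,10}. Remove smallest leaf 9, emit neighbor 3.
Step 8: leaves = {3,10}. Remove smallest leaf 3, emit neighbor 11.
Step 9: leaves = {10,11}. Remove smallest leaf 10, emit neighbor 4.
Done: 2 vertices remain (4, 11). Sequence = [8 6 3 11 2 10 3 11 4]

Answer: 8 6 3 11 2 10 3 11 4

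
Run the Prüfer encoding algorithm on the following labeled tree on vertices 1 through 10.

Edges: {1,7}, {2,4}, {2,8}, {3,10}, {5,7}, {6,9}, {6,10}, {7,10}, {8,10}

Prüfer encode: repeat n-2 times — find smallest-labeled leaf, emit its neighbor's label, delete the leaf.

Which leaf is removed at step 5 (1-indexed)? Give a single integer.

Step 1: current leaves = {1,3,4,5,9}. Remove leaf 1 (neighbor: 7).
Step 2: current leaves = {3,4,5,9}. Remove leaf 3 (neighbor: 10).
Step 3: current leaves = {4,5,9}. Remove leaf 4 (neighbor: 2).
Step 4: current leaves = {2,5,9}. Remove leaf 2 (neighbor: 8).
Step 5: current leaves = {5,8,9}. Remove leaf 5 (neighbor: 7).

Answer: 5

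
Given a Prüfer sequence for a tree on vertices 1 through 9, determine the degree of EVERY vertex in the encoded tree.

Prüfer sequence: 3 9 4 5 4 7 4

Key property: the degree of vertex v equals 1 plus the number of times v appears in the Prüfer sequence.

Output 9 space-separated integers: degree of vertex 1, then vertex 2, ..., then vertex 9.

p_1 = 3: count[3] becomes 1
p_2 = 9: count[9] becomes 1
p_3 = 4: count[4] becomes 1
p_4 = 5: count[5] becomes 1
p_5 = 4: count[4] becomes 2
p_6 = 7: count[7] becomes 1
p_7 = 4: count[4] becomes 3
Degrees (1 + count): deg[1]=1+0=1, deg[2]=1+0=1, deg[3]=1+1=2, deg[4]=1+3=4, deg[5]=1+1=2, deg[6]=1+0=1, deg[7]=1+1=2, deg[8]=1+0=1, deg[9]=1+1=2

Answer: 1 1 2 4 2 1 2 1 2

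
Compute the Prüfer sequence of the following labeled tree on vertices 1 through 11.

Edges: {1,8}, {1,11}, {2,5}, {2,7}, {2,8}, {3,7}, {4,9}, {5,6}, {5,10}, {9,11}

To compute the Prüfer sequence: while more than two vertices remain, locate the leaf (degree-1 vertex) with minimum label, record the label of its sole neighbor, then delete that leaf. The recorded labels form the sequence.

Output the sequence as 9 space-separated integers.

Answer: 7 9 5 2 11 5 2 8 1

Derivation:
Step 1: leaves = {3,4,6,10}. Remove smallest leaf 3, emit neighbor 7.
Step 2: leaves = {4,6,7,10}. Remove smallest leaf 4, emit neighbor 9.
Step 3: leaves = {6,7,9,10}. Remove smallest leaf 6, emit neighbor 5.
Step 4: leaves = {7,9,10}. Remove smallest leaf 7, emit neighbor 2.
Step 5: leaves = {9,10}. Remove smallest leaf 9, emit neighbor 11.
Step 6: leaves = {10,11}. Remove smallest leaf 10, emit neighbor 5.
Step 7: leaves = {5,11}. Remove smallest leaf 5, emit neighbor 2.
Step 8: leaves = {2,11}. Remove smallest leaf 2, emit neighbor 8.
Step 9: leaves = {8,11}. Remove smallest leaf 8, emit neighbor 1.
Done: 2 vertices remain (1, 11). Sequence = [7 9 5 2 11 5 2 8 1]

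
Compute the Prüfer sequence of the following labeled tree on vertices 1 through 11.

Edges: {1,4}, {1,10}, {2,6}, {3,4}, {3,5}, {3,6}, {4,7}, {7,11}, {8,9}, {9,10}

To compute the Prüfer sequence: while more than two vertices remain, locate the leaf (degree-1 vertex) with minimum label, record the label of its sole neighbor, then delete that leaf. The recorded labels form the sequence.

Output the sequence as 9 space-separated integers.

Step 1: leaves = {2,5,8,11}. Remove smallest leaf 2, emit neighbor 6.
Step 2: leaves = {5,6,8,11}. Remove smallest leaf 5, emit neighbor 3.
Step 3: leaves = {6,8,11}. Remove smallest leaf 6, emit neighbor 3.
Step 4: leaves = {3,8,11}. Remove smallest leaf 3, emit neighbor 4.
Step 5: leaves = {8,11}. Remove smallest leaf 8, emit neighbor 9.
Step 6: leaves = {9,11}. Remove smallest leaf 9, emit neighbor 10.
Step 7: leaves = {10,11}. Remove smallest leaf 10, emit neighbor 1.
Step 8: leaves = {1,11}. Remove smallest leaf 1, emit neighbor 4.
Step 9: leaves = {4,11}. Remove smallest leaf 4, emit neighbor 7.
Done: 2 vertices remain (7, 11). Sequence = [6 3 3 4 9 10 1 4 7]

Answer: 6 3 3 4 9 10 1 4 7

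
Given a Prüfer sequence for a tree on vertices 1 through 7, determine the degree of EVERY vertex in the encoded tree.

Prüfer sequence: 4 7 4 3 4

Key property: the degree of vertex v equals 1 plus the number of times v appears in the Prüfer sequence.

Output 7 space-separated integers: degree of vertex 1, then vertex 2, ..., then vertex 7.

p_1 = 4: count[4] becomes 1
p_2 = 7: count[7] becomes 1
p_3 = 4: count[4] becomes 2
p_4 = 3: count[3] becomes 1
p_5 = 4: count[4] becomes 3
Degrees (1 + count): deg[1]=1+0=1, deg[2]=1+0=1, deg[3]=1+1=2, deg[4]=1+3=4, deg[5]=1+0=1, deg[6]=1+0=1, deg[7]=1+1=2

Answer: 1 1 2 4 1 1 2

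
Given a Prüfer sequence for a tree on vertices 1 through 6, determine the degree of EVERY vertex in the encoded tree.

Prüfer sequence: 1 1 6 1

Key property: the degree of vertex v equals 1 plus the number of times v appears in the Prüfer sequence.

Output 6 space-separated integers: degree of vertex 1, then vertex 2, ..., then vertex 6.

Answer: 4 1 1 1 1 2

Derivation:
p_1 = 1: count[1] becomes 1
p_2 = 1: count[1] becomes 2
p_3 = 6: count[6] becomes 1
p_4 = 1: count[1] becomes 3
Degrees (1 + count): deg[1]=1+3=4, deg[2]=1+0=1, deg[3]=1+0=1, deg[4]=1+0=1, deg[5]=1+0=1, deg[6]=1+1=2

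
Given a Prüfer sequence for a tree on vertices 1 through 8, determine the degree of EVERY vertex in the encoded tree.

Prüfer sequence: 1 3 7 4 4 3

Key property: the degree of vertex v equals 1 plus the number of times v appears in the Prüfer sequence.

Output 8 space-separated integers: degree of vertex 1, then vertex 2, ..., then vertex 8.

Answer: 2 1 3 3 1 1 2 1

Derivation:
p_1 = 1: count[1] becomes 1
p_2 = 3: count[3] becomes 1
p_3 = 7: count[7] becomes 1
p_4 = 4: count[4] becomes 1
p_5 = 4: count[4] becomes 2
p_6 = 3: count[3] becomes 2
Degrees (1 + count): deg[1]=1+1=2, deg[2]=1+0=1, deg[3]=1+2=3, deg[4]=1+2=3, deg[5]=1+0=1, deg[6]=1+0=1, deg[7]=1+1=2, deg[8]=1+0=1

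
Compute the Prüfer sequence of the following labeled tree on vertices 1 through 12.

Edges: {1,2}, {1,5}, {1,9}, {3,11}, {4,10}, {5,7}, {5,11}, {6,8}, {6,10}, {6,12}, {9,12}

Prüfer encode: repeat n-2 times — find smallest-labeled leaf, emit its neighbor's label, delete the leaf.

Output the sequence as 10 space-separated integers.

Step 1: leaves = {2,3,4,7,8}. Remove smallest leaf 2, emit neighbor 1.
Step 2: leaves = {3,4,7,8}. Remove smallest leaf 3, emit neighbor 11.
Step 3: leaves = {4,7,8,11}. Remove smallest leaf 4, emit neighbor 10.
Step 4: leaves = {7,8,10,11}. Remove smallest leaf 7, emit neighbor 5.
Step 5: leaves = {8,10,11}. Remove smallest leaf 8, emit neighbor 6.
Step 6: leaves = {10,11}. Remove smallest leaf 10, emit neighbor 6.
Step 7: leaves = {6,11}. Remove smallest leaf 6, emit neighbor 12.
Step 8: leaves = {11,12}. Remove smallest leaf 11, emit neighbor 5.
Step 9: leaves = {5,12}. Remove smallest leaf 5, emit neighbor 1.
Step 10: leaves = {1,12}. Remove smallest leaf 1, emit neighbor 9.
Done: 2 vertices remain (9, 12). Sequence = [1 11 10 5 6 6 12 5 1 9]

Answer: 1 11 10 5 6 6 12 5 1 9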